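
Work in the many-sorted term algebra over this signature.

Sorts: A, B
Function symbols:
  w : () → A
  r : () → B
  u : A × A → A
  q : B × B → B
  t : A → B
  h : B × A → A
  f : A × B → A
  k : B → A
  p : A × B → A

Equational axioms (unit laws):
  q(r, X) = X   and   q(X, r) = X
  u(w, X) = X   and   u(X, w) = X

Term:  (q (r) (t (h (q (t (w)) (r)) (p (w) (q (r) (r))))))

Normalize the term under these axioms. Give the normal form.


1. (q (r) (t (h (q (t (w)) (r)) (p (w) (q (r) (r))))))  →  (t (h (q (t (w)) (r)) (p (w) (q (r) (r)))))
2. (t (h (q (t (w)) (r)) (p (w) (q (r) (r)))))  →  (t (h (t (w)) (p (w) (q (r) (r)))))
3. (t (h (t (w)) (p (w) (q (r) (r)))))  →  (t (h (t (w)) (p (w) (r))))

normal form = (t (h (t (w)) (p (w) (r))))


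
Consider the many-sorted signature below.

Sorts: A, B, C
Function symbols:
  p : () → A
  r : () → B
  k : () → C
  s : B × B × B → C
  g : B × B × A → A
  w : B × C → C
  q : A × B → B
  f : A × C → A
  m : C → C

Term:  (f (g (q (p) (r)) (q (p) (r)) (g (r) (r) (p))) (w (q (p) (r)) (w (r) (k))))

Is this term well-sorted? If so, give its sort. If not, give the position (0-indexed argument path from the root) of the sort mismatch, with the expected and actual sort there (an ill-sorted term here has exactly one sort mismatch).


      (p) : A
      (r) : B
    (q (p) (r)) : B
      (p) : A
      (r) : B
    (q (p) (r)) : B
      (r) : B
      (r) : B
      (p) : A
    (g (r) (r) (p)) : A
  (g (q (p) (r)) (q (p) (r)) (g (r) (r) (p))) : A
      (p) : A
      (r) : B
    (q (p) (r)) : B
      (r) : B
      (k) : C
    (w (r) (k)) : C
  (w (q (p) (r)) (w (r) (k))) : C
(f (g (q (p) (r)) (q (p) (r)) (g (r) (r) (p))) (w (q (p) (r)) (w (r) (k)))) : A

well-sorted; sort = A


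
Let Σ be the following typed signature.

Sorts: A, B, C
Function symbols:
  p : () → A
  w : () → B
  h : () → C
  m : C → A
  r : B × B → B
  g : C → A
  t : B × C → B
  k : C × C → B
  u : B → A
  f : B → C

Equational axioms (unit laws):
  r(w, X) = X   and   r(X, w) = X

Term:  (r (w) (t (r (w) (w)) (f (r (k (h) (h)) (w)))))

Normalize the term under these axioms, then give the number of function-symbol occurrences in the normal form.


size = 6

1. (r (w) (t (r (w) (w)) (f (r (k (h) (h)) (w)))))  →  (t (r (w) (w)) (f (r (k (h) (h)) (w))))
2. (t (r (w) (w)) (f (r (k (h) (h)) (w))))  →  (t (w) (f (r (k (h) (h)) (w))))
3. (t (w) (f (r (k (h) (h)) (w))))  →  (t (w) (f (k (h) (h))))
normal form: (t (w) (f (k (h) (h))))


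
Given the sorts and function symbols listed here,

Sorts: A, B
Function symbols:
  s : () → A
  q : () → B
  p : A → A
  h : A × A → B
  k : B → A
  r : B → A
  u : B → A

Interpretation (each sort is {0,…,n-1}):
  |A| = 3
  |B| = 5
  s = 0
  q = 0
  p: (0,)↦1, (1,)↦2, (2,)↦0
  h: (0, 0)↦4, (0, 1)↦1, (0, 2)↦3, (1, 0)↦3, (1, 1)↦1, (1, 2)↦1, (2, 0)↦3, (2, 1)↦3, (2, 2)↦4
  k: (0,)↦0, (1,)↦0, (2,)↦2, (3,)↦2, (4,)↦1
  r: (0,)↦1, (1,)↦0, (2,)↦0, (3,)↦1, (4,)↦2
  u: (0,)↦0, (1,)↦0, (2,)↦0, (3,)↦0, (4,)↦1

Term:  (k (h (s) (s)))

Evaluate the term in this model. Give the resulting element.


value = 1

  s = 0
  s = 0
  (h (s) (s)) = h(0, 0) = 4
  (k (h (s) (s))) = k(4,) = 1


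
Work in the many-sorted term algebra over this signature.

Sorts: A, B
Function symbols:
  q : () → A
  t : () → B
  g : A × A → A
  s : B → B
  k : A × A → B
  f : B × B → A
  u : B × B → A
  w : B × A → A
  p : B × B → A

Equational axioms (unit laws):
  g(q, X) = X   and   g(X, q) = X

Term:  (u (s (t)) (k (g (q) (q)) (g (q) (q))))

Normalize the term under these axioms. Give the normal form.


normal form = (u (s (t)) (k (q) (q)))

1. (u (s (t)) (k (g (q) (q)) (g (q) (q))))  →  (u (s (t)) (k (q) (g (q) (q))))
2. (u (s (t)) (k (q) (g (q) (q))))  →  (u (s (t)) (k (q) (q)))


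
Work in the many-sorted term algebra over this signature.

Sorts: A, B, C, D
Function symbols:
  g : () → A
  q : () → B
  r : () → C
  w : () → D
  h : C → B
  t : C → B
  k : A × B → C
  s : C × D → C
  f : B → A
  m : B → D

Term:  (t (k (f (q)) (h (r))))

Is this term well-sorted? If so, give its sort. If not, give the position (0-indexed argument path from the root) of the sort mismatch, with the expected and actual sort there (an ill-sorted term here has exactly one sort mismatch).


      (q) : B
    (f (q)) : A
      (r) : C
    (h (r)) : B
  (k (f (q)) (h (r))) : C
(t (k (f (q)) (h (r)))) : B

well-sorted; sort = B


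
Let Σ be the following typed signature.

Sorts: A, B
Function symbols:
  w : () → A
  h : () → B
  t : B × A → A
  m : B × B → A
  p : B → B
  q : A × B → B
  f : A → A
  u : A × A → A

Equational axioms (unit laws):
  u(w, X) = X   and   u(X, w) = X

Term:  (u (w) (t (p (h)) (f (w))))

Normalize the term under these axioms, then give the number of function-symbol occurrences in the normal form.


1. (u (w) (t (p (h)) (f (w))))  →  (t (p (h)) (f (w)))
normal form: (t (p (h)) (f (w)))

size = 5


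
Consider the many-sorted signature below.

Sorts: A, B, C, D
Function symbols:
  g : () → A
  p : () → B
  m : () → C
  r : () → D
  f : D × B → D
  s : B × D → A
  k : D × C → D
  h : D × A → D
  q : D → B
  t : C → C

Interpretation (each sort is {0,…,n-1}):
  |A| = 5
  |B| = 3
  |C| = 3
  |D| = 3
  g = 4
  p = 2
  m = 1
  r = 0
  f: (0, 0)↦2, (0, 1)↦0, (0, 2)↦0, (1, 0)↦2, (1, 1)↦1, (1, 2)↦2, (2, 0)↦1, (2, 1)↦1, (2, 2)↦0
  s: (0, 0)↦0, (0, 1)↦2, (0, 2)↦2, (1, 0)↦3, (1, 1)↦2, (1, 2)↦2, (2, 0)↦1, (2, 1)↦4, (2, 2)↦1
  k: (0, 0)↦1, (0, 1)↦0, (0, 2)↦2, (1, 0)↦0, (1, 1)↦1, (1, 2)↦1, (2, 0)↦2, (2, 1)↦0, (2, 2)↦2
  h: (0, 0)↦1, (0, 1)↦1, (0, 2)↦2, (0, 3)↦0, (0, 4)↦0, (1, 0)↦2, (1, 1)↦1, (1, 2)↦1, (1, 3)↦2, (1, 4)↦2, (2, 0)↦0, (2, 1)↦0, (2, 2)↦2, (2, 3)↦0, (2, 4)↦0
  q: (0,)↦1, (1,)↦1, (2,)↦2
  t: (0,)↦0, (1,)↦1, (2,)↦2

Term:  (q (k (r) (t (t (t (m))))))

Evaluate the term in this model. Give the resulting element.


  r = 0
  m = 1
  (t (m)) = t(1,) = 1
  (t (t (m))) = t(1,) = 1
  (t (t (t (m)))) = t(1,) = 1
  (k (r) (t (t (t (m))))) = k(0, 1) = 0
  (q (k (r) (t (t (t (m)))))) = q(0,) = 1

value = 1


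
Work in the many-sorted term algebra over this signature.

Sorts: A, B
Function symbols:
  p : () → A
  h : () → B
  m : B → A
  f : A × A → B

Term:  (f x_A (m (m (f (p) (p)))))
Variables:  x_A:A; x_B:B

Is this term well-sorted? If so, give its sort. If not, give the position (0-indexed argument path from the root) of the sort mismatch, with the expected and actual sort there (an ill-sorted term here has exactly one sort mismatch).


ill-sorted at position [1, 0]: expected B, got A

  x_A : A
        (p) : A
        (p) : A
      (f (p) (p)) : B
    (m (f (p) (p))) : A
  (m (m (f (p) (p)))) : ✗ arg 0 at [1, 0] has sort A, expected B


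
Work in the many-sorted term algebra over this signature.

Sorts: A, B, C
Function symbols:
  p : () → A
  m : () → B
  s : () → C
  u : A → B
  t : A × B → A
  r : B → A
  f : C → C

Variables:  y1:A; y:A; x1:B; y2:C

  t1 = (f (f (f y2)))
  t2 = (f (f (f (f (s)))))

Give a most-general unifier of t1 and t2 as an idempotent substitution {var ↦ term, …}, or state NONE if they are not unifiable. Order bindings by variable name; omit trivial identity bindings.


{y2 ↦ (f (s))}


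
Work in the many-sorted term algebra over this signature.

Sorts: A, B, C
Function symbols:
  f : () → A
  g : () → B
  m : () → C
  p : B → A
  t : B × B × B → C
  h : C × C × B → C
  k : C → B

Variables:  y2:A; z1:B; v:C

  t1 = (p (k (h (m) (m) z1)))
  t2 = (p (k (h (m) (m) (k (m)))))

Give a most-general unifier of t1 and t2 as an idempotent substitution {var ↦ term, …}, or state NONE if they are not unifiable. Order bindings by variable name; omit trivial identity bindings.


{z1 ↦ (k (m))}


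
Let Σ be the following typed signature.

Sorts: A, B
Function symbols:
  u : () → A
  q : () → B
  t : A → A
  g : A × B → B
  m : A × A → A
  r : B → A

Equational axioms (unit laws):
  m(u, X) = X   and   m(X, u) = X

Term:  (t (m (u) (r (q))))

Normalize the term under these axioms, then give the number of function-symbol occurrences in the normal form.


1. (t (m (u) (r (q))))  →  (t (r (q)))
normal form: (t (r (q)))

size = 3


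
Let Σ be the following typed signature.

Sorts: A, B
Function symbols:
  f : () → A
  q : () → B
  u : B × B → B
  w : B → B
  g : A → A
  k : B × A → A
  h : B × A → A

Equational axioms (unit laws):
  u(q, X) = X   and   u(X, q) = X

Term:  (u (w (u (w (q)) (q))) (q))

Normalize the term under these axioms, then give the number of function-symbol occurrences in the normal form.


1. (u (w (u (w (q)) (q))) (q))  →  (w (u (w (q)) (q)))
2. (w (u (w (q)) (q)))  →  (w (w (q)))
normal form: (w (w (q)))

size = 3


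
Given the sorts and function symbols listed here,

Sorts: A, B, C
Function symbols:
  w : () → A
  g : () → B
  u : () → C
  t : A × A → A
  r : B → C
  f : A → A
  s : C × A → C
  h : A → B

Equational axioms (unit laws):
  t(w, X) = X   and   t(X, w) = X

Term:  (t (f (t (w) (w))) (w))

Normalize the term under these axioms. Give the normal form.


normal form = (f (w))

1. (t (f (t (w) (w))) (w))  →  (f (t (w) (w)))
2. (f (t (w) (w)))  →  (f (w))


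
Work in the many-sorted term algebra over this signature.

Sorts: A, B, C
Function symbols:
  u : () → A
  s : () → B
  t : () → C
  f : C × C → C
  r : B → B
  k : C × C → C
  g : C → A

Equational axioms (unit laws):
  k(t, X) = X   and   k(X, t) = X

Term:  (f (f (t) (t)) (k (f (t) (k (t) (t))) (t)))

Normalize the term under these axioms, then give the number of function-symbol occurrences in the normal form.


size = 7

1. (f (f (t) (t)) (k (f (t) (k (t) (t))) (t)))  →  (f (f (t) (t)) (f (t) (k (t) (t))))
2. (f (f (t) (t)) (f (t) (k (t) (t))))  →  (f (f (t) (t)) (f (t) (t)))
normal form: (f (f (t) (t)) (f (t) (t)))


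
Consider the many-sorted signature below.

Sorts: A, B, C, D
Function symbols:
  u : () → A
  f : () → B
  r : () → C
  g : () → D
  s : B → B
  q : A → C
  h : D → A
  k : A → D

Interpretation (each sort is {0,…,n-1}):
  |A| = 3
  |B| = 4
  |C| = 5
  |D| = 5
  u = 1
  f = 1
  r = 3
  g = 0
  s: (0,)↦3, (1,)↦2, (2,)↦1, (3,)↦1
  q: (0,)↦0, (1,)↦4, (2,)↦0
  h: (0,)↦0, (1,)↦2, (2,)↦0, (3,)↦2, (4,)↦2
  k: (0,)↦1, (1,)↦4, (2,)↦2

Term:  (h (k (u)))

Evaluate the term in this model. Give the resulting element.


  u = 1
  (k (u)) = k(1,) = 4
  (h (k (u))) = h(4,) = 2

value = 2


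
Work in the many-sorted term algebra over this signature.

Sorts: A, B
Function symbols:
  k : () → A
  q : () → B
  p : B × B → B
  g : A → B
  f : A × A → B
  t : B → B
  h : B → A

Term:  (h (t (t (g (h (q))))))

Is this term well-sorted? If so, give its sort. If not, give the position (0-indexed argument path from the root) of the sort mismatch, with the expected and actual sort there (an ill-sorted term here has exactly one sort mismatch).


well-sorted; sort = A

          (q) : B
        (h (q)) : A
      (g (h (q))) : B
    (t (g (h (q)))) : B
  (t (t (g (h (q))))) : B
(h (t (t (g (h (q)))))) : A


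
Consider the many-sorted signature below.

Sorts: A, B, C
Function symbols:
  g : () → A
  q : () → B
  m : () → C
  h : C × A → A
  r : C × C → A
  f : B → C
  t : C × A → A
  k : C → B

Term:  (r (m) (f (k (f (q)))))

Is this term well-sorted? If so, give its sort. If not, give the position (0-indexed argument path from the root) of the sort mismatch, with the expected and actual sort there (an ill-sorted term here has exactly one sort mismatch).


  (m) : C
        (q) : B
      (f (q)) : C
    (k (f (q))) : B
  (f (k (f (q)))) : C
(r (m) (f (k (f (q))))) : A

well-sorted; sort = A


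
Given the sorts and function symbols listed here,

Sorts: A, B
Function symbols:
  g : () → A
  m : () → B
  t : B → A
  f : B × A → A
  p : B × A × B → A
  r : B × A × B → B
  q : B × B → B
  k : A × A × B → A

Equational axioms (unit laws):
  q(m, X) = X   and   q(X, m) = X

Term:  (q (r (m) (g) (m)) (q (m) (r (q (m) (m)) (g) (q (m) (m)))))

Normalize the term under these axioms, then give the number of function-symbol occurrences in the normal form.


size = 9

1. (q (r (m) (g) (m)) (q (m) (r (q (m) (m)) (g) (q (m) (m)))))  →  (q (r (m) (g) (m)) (r (q (m) (m)) (g) (q (m) (m))))
2. (q (r (m) (g) (m)) (r (q (m) (m)) (g) (q (m) (m))))  →  (q (r (m) (g) (m)) (r (m) (g) (q (m) (m))))
3. (q (r (m) (g) (m)) (r (m) (g) (q (m) (m))))  →  (q (r (m) (g) (m)) (r (m) (g) (m)))
normal form: (q (r (m) (g) (m)) (r (m) (g) (m)))


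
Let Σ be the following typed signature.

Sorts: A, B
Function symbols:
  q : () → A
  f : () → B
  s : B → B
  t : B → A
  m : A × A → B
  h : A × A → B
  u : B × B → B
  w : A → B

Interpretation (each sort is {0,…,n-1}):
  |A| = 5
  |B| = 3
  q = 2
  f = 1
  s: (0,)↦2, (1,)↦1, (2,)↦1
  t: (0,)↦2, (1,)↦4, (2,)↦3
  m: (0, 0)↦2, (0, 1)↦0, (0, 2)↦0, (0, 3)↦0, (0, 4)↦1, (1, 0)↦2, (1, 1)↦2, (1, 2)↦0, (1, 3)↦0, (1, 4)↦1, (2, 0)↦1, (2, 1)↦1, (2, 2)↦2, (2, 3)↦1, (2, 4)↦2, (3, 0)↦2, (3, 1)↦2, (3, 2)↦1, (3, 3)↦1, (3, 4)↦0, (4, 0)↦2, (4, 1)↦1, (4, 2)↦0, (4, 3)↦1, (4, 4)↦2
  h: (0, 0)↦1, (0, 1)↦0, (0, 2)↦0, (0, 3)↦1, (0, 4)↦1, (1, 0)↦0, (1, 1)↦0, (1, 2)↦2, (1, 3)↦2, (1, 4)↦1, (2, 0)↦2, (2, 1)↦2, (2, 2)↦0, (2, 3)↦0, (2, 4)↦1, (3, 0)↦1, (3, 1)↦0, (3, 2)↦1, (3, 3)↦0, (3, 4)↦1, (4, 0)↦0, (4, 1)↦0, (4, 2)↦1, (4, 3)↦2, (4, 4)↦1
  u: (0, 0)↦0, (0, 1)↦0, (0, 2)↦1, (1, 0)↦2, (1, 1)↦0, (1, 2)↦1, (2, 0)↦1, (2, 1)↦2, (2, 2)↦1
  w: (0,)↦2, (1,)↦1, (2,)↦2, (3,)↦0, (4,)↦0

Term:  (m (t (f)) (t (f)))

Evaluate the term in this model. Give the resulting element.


  f = 1
  (t (f)) = t(1,) = 4
  f = 1
  (t (f)) = t(1,) = 4
  (m (t (f)) (t (f))) = m(4, 4) = 2

value = 2


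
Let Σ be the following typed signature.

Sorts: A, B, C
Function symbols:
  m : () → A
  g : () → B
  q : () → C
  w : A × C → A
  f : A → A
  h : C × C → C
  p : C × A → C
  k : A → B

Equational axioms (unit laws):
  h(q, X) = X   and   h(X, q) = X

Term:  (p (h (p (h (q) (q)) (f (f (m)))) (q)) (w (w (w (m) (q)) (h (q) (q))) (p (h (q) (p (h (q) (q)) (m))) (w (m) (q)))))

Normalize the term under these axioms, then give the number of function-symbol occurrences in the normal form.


1. (p (h (p (h (q) (q)) (f (f (m)))) (q)) (w (w (w (m) (q)) (h (q) (q))) (p (h (q) (p (h (q) (q)) (m))) (w (m) (q)))))  →  (p (p (h (q) (q)) (f (f (m)))) (w (w (w (m) (q)) (h (q) (q))) (p (h (q) (p (h (q) (q)) (m))) (w (m) (q)))))
2. (p (p (h (q) (q)) (f (f (m)))) (w (w (w (m) (q)) (h (q) (q))) (p (h (q) (p (h (q) (q)) (m))) (w (m) (q)))))  →  (p (p (q) (f (f (m)))) (w (w (w (m) (q)) (h (q) (q))) (p (h (q) (p (h (q) (q)) (m))) (w (m) (q)))))
3. (p (p (q) (f (f (m)))) (w (w (w (m) (q)) (h (q) (q))) (p (h (q) (p (h (q) (q)) (m))) (w (m) (q)))))  →  (p (p (q) (f (f (m)))) (w (w (w (m) (q)) (q)) (p (h (q) (p (h (q) (q)) (m))) (w (m) (q)))))
4. (p (p (q) (f (f (m)))) (w (w (w (m) (q)) (q)) (p (h (q) (p (h (q) (q)) (m))) (w (m) (q)))))  →  (p (p (q) (f (f (m)))) (w (w (w (m) (q)) (q)) (p (p (h (q) (q)) (m)) (w (m) (q)))))
5. (p (p (q) (f (f (m)))) (w (w (w (m) (q)) (q)) (p (p (h (q) (q)) (m)) (w (m) (q)))))  →  (p (p (q) (f (f (m)))) (w (w (w (m) (q)) (q)) (p (p (q) (m)) (w (m) (q)))))
normal form: (p (p (q) (f (f (m)))) (w (w (w (m) (q)) (q)) (p (p (q) (m)) (w (m) (q)))))

size = 19


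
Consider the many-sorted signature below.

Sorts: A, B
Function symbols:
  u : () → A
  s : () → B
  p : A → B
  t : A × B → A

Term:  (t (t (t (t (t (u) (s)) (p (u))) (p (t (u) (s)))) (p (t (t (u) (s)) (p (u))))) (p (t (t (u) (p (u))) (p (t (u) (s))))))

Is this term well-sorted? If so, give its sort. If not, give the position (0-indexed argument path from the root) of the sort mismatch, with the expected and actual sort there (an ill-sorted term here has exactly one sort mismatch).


          (u) : A
          (s) : B
        (t (u) (s)) : A
          (u) : A
        (p (u)) : B
      (t (t (u) (s)) (p (u))) : A
          (u) : A
          (s) : B
        (t (u) (s)) : A
      (p (t (u) (s))) : B
    (t (t (t (u) (s)) (p (u))) (p (t (u) (s)))) : A
          (u) : A
          (s) : B
        (t (u) (s)) : A
          (u) : A
        (p (u)) : B
      (t (t (u) (s)) (p (u))) : A
    (p (t (t (u) (s)) (p (u)))) : B
  (t (t (t (t (u) (s)) (p (u))) (p (t (u) (s)))) (p (t (t (u) (s)) (p (u))))) : A
        (u) : A
          (u) : A
        (p (u)) : B
      (t (u) (p (u))) : A
          (u) : A
          (s) : B
        (t (u) (s)) : A
      (p (t (u) (s))) : B
    (t (t (u) (p (u))) (p (t (u) (s)))) : A
  (p (t (t (u) (p (u))) (p (t (u) (s))))) : B
(t (t (t (t (t (u) (s)) (p (u))) (p (t (u) (s)))) (p (t (t (u) (s)) (p (u))))) (p (t (t (u) (p (u))) (p (t (u) (s)))))) : A

well-sorted; sort = A


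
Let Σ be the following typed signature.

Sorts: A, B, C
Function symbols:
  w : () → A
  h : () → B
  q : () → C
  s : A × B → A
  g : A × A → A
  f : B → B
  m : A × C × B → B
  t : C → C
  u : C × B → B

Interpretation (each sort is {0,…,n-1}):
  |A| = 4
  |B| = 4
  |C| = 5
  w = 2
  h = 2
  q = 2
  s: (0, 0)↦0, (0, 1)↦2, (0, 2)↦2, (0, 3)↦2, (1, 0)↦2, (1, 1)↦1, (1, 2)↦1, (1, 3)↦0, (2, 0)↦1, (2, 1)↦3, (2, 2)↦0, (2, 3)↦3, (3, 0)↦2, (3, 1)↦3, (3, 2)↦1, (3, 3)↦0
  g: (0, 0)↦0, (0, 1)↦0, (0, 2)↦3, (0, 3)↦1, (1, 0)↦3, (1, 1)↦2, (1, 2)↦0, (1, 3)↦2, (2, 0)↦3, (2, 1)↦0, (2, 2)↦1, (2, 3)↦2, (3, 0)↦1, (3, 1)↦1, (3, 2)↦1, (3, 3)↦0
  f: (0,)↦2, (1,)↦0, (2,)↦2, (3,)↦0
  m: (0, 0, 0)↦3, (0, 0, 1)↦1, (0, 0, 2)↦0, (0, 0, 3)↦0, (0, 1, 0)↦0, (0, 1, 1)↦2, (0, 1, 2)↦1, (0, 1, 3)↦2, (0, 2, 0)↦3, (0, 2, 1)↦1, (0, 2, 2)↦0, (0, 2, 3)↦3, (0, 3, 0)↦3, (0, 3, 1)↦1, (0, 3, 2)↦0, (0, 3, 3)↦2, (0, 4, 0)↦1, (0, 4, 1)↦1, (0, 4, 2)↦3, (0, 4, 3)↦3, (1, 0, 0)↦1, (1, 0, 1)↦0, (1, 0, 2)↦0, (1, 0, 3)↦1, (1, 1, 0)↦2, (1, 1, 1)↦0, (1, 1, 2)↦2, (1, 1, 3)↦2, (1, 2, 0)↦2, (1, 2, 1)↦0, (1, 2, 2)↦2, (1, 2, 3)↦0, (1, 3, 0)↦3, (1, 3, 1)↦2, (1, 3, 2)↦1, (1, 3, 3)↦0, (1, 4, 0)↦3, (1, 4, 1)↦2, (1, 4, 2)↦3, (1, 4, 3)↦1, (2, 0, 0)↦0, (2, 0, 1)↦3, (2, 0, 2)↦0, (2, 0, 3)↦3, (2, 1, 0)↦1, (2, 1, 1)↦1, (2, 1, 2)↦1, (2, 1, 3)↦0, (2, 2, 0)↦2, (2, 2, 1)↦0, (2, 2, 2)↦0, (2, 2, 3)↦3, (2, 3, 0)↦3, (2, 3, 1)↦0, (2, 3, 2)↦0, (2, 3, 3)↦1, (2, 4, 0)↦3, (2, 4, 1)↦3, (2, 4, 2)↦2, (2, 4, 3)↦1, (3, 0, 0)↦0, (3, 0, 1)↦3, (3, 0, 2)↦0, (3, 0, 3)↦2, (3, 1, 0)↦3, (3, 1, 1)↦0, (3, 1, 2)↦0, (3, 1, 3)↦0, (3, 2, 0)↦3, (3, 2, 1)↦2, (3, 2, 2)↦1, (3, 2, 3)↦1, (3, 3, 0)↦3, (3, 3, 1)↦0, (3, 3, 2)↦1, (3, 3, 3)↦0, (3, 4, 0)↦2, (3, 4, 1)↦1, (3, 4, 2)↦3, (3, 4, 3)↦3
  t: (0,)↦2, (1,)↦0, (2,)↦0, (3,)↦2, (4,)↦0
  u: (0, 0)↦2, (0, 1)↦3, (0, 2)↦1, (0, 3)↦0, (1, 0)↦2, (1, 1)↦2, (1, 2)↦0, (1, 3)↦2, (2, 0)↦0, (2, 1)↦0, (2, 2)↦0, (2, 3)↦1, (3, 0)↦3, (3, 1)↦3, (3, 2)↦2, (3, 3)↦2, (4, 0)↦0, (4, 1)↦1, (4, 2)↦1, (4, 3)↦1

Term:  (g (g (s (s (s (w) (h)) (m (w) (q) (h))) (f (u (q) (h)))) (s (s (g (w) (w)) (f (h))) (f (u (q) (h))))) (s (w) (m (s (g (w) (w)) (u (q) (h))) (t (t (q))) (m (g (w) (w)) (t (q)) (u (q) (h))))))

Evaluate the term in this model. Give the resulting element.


value = 0

  w = 2
  h = 2
  (s (w) (h)) = s(2, 2) = 0
  w = 2
  q = 2
  h = 2
  (m (w) (q) (h)) = m(2, 2, 2) = 0
  (s (s (w) (h)) (m (w) (q) (h))) = s(0, 0) = 0
  q = 2
  h = 2
  (u (q) (h)) = u(2, 2) = 0
  (f (u (q) (h))) = f(0,) = 2
  (s (s (s (w) (h)) (m (w) (q) (h))) (f (u (q) (h)))) = s(0, 2) = 2
  w = 2
  w = 2
  (g (w) (w)) = g(2, 2) = 1
  h = 2
  (f (h)) = f(2,) = 2
  (s (g (w) (w)) (f (h))) = s(1, 2) = 1
  q = 2
  h = 2
  (u (q) (h)) = u(2, 2) = 0
  (f (u (q) (h))) = f(0,) = 2
  (s (s (g (w) (w)) (f (h))) (f (u (q) (h)))) = s(1, 2) = 1
  (g (s (s (s (w) (h)) (m (w) (q) (h))) (f (u (q) (h)))) (s (s (g (w) (w)) (f (h))) (f (u (q) (h))))) = g(2, 1) = 0
  w = 2
  w = 2
  w = 2
  (g (w) (w)) = g(2, 2) = 1
  q = 2
  h = 2
  (u (q) (h)) = u(2, 2) = 0
  (s (g (w) (w)) (u (q) (h))) = s(1, 0) = 2
  q = 2
  (t (q)) = t(2,) = 0
  (t (t (q))) = t(0,) = 2
  w = 2
  w = 2
  (g (w) (w)) = g(2, 2) = 1
  q = 2
  (t (q)) = t(2,) = 0
  q = 2
  h = 2
  (u (q) (h)) = u(2, 2) = 0
  (m (g (w) (w)) (t (q)) (u (q) (h))) = m(1, 0, 0) = 1
  (m (s (g (w) (w)) (u (q) (h))) (t (t (q))) (m (g (w) (w)) (t (q)) (u (q) (h)))) = m(2, 2, 1) = 0
  (s (w) (m (s (g (w) (w)) (u (q) (h))) (t (t (q))) (m (g (w) (w)) (t (q)) (u (q) (h))))) = s(2, 0) = 1
  (g (g (s (s (s (w) (h)) (m (w) (q) (h))) (f (u (q) (h)))) (s (s (g (w) (w)) (f (h))) (f (u (q) (h))))) (s (w) (m (s (g (w) (w)) (u (q) (h))) (t (t (q))) (m (g (w) (w)) (t (q)) (u (q) (h)))))) = g(0, 1) = 0


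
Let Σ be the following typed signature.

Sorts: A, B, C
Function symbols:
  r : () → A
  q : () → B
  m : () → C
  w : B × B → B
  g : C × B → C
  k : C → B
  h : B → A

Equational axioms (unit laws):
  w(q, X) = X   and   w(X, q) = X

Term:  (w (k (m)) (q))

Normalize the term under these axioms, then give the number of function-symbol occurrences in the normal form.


1. (w (k (m)) (q))  →  (k (m))
normal form: (k (m))

size = 2


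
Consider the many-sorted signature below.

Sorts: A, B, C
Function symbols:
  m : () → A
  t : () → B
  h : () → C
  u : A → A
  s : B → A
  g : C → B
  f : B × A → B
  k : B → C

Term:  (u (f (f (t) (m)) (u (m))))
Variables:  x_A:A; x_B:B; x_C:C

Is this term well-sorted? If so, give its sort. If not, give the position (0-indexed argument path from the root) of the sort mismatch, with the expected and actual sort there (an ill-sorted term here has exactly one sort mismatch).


ill-sorted at position [0]: expected A, got B

      (t) : B
      (m) : A
    (f (t) (m)) : B
      (m) : A
    (u (m)) : A
  (f (f (t) (m)) (u (m))) : B
(u (f (f (t) (m)) (u (m)))) : ✗ arg 0 at [0] has sort B, expected A


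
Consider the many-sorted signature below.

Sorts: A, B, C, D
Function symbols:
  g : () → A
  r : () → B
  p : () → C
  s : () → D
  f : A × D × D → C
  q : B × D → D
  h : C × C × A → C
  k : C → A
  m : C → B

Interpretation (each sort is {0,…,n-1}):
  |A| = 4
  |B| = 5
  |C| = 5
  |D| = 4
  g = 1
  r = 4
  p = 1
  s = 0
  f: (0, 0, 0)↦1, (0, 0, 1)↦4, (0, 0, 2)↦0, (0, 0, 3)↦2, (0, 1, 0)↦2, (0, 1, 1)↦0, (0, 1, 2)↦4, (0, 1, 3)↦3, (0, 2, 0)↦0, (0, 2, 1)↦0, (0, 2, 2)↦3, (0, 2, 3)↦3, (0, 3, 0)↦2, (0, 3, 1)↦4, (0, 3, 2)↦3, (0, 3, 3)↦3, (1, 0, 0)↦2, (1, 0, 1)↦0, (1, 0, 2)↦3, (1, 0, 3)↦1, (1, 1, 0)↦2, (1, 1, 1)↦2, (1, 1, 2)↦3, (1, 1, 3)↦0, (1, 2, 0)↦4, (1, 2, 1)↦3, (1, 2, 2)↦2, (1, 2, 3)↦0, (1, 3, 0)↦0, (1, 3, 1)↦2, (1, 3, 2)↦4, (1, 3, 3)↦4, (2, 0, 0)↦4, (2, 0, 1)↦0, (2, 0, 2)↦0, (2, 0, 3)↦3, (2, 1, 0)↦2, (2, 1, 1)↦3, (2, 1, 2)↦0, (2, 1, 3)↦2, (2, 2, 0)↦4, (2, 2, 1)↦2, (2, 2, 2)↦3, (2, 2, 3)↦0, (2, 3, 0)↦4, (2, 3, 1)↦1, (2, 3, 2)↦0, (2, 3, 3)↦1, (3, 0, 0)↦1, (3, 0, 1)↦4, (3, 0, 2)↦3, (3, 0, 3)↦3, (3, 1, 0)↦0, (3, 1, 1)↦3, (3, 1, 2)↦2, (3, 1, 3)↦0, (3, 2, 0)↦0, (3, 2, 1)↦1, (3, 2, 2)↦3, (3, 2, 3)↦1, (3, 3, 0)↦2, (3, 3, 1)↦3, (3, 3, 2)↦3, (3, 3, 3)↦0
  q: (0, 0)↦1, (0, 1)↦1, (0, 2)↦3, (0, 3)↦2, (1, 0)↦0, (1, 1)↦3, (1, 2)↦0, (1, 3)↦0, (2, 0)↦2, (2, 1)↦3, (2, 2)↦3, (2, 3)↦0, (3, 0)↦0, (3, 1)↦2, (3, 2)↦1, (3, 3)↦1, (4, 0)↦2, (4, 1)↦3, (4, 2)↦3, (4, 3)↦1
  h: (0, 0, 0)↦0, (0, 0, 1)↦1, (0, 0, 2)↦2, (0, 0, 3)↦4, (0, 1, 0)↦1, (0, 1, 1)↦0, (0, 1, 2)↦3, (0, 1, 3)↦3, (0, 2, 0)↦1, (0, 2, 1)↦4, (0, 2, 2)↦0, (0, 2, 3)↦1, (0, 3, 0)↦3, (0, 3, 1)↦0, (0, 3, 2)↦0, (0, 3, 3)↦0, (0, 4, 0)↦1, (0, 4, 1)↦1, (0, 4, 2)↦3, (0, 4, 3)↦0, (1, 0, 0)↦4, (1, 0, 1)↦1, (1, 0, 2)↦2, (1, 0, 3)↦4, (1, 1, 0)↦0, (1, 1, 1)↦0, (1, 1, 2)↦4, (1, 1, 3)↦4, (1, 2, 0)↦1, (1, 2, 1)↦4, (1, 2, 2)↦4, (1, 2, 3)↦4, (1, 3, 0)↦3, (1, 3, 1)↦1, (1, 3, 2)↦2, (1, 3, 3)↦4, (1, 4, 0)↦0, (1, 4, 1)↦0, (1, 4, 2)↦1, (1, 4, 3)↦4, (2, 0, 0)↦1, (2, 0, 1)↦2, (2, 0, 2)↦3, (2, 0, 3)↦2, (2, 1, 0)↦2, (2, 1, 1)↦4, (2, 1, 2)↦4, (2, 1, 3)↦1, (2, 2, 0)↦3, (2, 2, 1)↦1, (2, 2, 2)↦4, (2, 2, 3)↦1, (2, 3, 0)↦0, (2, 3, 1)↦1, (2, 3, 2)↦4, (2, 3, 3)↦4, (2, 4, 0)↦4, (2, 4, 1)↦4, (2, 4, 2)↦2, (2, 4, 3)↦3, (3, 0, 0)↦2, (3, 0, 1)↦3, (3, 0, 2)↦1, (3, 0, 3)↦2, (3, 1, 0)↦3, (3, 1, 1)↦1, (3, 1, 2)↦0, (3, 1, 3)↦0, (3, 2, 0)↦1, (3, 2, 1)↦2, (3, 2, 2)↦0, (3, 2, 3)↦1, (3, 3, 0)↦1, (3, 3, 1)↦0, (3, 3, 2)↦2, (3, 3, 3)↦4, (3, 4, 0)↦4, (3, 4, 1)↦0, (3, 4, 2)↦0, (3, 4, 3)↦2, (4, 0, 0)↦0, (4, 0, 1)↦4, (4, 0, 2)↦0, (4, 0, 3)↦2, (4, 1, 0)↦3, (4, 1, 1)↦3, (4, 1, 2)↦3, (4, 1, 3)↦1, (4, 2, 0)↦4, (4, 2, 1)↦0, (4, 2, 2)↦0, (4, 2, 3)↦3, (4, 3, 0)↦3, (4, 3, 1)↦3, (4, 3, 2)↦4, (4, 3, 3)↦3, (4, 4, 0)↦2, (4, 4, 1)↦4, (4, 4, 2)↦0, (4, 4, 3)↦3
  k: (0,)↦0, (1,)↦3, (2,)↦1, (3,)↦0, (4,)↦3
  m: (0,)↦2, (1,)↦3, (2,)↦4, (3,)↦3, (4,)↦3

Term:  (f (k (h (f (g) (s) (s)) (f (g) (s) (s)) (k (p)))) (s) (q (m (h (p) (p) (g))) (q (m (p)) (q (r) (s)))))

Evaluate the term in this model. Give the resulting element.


value = 3

  g = 1
  s = 0
  s = 0
  (f (g) (s) (s)) = f(1, 0, 0) = 2
  g = 1
  s = 0
  s = 0
  (f (g) (s) (s)) = f(1, 0, 0) = 2
  p = 1
  (k (p)) = k(1,) = 3
  (h (f (g) (s) (s)) (f (g) (s) (s)) (k (p))) = h(2, 2, 3) = 1
  (k (h (f (g) (s) (s)) (f (g) (s) (s)) (k (p)))) = k(1,) = 3
  s = 0
  p = 1
  p = 1
  g = 1
  (h (p) (p) (g)) = h(1, 1, 1) = 0
  (m (h (p) (p) (g))) = m(0,) = 2
  p = 1
  (m (p)) = m(1,) = 3
  r = 4
  s = 0
  (q (r) (s)) = q(4, 0) = 2
  (q (m (p)) (q (r) (s))) = q(3, 2) = 1
  (q (m (h (p) (p) (g))) (q (m (p)) (q (r) (s)))) = q(2, 1) = 3
  (f (k (h (f (g) (s) (s)) (f (g) (s) (s)) (k (p)))) (s) (q (m (h (p) (p) (g))) (q (m (p)) (q (r) (s))))) = f(3, 0, 3) = 3


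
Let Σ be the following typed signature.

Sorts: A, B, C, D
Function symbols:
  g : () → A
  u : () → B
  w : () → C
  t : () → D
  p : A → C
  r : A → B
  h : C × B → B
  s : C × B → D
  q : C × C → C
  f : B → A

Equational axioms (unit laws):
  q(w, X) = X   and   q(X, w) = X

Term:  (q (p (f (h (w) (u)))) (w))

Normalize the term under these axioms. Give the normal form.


normal form = (p (f (h (w) (u))))

1. (q (p (f (h (w) (u)))) (w))  →  (p (f (h (w) (u))))


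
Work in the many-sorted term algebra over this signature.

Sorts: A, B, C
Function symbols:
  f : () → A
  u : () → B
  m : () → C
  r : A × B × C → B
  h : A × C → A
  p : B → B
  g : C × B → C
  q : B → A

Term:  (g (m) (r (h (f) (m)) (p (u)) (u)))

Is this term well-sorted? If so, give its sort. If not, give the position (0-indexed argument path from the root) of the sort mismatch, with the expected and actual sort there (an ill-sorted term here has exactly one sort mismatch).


ill-sorted at position [1, 2]: expected C, got B

  (m) : C
      (f) : A
      (m) : C
    (h (f) (m)) : A
      (u) : B
    (p (u)) : B
    (u) : B
  (r (h (f) (m)) (p (u)) (u)) : ✗ arg 2 at [1, 2] has sort B, expected C


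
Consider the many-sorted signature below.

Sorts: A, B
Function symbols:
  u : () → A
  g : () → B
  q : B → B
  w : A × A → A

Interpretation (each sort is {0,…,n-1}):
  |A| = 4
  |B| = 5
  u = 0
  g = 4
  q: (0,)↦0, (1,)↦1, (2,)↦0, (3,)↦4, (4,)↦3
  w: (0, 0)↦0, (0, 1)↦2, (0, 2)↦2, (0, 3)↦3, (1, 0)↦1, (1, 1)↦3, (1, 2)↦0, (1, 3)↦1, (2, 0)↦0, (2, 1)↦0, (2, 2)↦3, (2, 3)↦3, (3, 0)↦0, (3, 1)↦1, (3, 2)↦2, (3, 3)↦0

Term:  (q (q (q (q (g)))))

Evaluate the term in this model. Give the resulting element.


value = 4

  g = 4
  (q (g)) = q(4,) = 3
  (q (q (g))) = q(3,) = 4
  (q (q (q (g)))) = q(4,) = 3
  (q (q (q (q (g))))) = q(3,) = 4


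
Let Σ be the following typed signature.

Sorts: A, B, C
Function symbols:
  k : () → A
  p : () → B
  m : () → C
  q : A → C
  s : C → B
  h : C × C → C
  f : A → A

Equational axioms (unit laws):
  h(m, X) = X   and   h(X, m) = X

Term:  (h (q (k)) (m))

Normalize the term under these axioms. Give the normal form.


1. (h (q (k)) (m))  →  (q (k))

normal form = (q (k))


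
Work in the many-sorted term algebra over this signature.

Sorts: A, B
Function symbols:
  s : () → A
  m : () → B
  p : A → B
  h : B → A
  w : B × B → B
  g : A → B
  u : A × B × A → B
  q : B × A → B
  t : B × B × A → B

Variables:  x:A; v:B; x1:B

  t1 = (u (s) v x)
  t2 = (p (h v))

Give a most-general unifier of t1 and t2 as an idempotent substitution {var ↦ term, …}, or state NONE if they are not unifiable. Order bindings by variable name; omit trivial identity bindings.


NONE (not unifiable)

head clash or occurs-check failure — not unifiable


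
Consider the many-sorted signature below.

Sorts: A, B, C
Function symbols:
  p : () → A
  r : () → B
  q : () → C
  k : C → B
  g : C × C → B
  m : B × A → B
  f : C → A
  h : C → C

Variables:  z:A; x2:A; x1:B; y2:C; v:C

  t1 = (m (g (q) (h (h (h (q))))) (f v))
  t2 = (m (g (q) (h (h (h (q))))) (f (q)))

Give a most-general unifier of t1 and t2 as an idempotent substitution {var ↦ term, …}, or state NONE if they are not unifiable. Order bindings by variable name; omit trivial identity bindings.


{v ↦ (q)}


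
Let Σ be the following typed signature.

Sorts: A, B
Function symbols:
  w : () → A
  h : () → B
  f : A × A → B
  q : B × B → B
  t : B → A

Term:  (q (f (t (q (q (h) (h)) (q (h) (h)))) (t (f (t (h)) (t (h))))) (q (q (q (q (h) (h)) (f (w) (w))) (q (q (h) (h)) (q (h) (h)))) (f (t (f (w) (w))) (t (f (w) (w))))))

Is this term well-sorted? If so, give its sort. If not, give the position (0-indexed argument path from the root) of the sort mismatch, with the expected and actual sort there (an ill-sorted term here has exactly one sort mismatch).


well-sorted; sort = B

          (h) : B
          (h) : B
        (q (h) (h)) : B
          (h) : B
          (h) : B
        (q (h) (h)) : B
      (q (q (h) (h)) (q (h) (h))) : B
    (t (q (q (h) (h)) (q (h) (h)))) : A
          (h) : B
        (t (h)) : A
          (h) : B
        (t (h)) : A
      (f (t (h)) (t (h))) : B
    (t (f (t (h)) (t (h)))) : A
  (f (t (q (q (h) (h)) (q (h) (h)))) (t (f (t (h)) (t (h))))) : B
          (h) : B
          (h) : B
        (q (h) (h)) : B
          (w) : A
          (w) : A
        (f (w) (w)) : B
      (q (q (h) (h)) (f (w) (w))) : B
          (h) : B
          (h) : B
        (q (h) (h)) : B
          (h) : B
          (h) : B
        (q (h) (h)) : B
      (q (q (h) (h)) (q (h) (h))) : B
    (q (q (q (h) (h)) (f (w) (w))) (q (q (h) (h)) (q (h) (h)))) : B
          (w) : A
          (w) : A
        (f (w) (w)) : B
      (t (f (w) (w))) : A
          (w) : A
          (w) : A
        (f (w) (w)) : B
      (t (f (w) (w))) : A
    (f (t (f (w) (w))) (t (f (w) (w)))) : B
  (q (q (q (q (h) (h)) (f (w) (w))) (q (q (h) (h)) (q (h) (h)))) (f (t (f (w) (w))) (t (f (w) (w))))) : B
(q (f (t (q (q (h) (h)) (q (h) (h)))) (t (f (t (h)) (t (h))))) (q (q (q (q (h) (h)) (f (w) (w))) (q (q (h) (h)) (q (h) (h)))) (f (t (f (w) (w))) (t (f (w) (w)))))) : B


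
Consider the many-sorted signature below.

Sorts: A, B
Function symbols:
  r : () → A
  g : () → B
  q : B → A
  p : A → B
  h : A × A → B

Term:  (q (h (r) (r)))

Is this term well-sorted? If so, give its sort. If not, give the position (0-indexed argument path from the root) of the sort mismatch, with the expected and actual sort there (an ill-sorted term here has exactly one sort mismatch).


    (r) : A
    (r) : A
  (h (r) (r)) : B
(q (h (r) (r))) : A

well-sorted; sort = A


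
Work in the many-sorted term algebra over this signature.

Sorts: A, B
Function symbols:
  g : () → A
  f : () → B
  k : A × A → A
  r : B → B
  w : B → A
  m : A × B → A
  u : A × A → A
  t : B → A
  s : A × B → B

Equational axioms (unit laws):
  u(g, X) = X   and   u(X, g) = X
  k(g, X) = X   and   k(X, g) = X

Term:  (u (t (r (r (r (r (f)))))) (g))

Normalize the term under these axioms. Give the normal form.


1. (u (t (r (r (r (r (f)))))) (g))  →  (t (r (r (r (r (f))))))

normal form = (t (r (r (r (r (f))))))


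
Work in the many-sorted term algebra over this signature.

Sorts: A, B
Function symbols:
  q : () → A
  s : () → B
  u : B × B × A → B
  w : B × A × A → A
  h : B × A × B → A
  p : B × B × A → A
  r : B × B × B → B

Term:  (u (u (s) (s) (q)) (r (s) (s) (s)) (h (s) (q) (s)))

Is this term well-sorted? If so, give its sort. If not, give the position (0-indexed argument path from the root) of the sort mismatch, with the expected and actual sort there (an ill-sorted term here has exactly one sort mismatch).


    (s) : B
    (s) : B
    (q) : A
  (u (s) (s) (q)) : B
    (s) : B
    (s) : B
    (s) : B
  (r (s) (s) (s)) : B
    (s) : B
    (q) : A
    (s) : B
  (h (s) (q) (s)) : A
(u (u (s) (s) (q)) (r (s) (s) (s)) (h (s) (q) (s))) : B

well-sorted; sort = B


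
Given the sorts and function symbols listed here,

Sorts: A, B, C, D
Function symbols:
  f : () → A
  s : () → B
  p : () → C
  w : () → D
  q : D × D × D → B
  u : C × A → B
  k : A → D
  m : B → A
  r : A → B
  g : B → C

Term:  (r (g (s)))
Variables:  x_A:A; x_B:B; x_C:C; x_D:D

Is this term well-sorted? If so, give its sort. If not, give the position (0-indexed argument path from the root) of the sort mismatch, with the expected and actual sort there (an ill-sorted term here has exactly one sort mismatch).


ill-sorted at position [0]: expected A, got C

    (s) : B
  (g (s)) : C
(r (g (s))) : ✗ arg 0 at [0] has sort C, expected A


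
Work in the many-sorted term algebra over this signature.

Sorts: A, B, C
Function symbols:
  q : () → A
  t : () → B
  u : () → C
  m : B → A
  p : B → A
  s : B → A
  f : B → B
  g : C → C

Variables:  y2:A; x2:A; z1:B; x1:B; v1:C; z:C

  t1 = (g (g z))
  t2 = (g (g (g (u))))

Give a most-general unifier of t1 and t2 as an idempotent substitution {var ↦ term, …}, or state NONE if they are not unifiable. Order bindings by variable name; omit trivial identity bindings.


{z ↦ (g (u))}


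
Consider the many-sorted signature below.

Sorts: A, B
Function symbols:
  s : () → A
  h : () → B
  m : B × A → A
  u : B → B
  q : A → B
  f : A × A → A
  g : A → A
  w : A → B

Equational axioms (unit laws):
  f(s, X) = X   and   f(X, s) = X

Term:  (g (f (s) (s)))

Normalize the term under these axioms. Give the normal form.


1. (g (f (s) (s)))  →  (g (s))

normal form = (g (s))


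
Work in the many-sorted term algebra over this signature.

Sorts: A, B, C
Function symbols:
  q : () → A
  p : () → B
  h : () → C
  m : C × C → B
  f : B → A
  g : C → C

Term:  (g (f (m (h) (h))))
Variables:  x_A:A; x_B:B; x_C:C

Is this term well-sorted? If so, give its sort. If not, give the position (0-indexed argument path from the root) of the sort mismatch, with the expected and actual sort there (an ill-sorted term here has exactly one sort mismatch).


ill-sorted at position [0]: expected C, got A

      (h) : C
      (h) : C
    (m (h) (h)) : B
  (f (m (h) (h))) : A
(g (f (m (h) (h)))) : ✗ arg 0 at [0] has sort A, expected C


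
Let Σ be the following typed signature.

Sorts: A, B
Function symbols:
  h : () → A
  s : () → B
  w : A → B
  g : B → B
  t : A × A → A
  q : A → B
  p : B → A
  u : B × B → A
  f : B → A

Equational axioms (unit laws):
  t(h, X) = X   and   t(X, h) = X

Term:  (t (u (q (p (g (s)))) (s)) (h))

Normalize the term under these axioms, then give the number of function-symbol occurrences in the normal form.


size = 6

1. (t (u (q (p (g (s)))) (s)) (h))  →  (u (q (p (g (s)))) (s))
normal form: (u (q (p (g (s)))) (s))


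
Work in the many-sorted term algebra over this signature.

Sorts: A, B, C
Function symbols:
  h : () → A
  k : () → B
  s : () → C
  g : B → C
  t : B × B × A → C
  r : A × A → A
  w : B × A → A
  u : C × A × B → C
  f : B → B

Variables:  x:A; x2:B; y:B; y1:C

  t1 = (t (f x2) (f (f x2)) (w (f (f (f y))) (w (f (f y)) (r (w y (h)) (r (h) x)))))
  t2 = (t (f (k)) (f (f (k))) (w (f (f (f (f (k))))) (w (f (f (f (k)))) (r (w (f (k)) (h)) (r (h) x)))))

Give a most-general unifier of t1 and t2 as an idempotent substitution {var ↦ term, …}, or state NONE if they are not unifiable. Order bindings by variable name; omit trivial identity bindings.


{x2 ↦ (k), y ↦ (f (k))}


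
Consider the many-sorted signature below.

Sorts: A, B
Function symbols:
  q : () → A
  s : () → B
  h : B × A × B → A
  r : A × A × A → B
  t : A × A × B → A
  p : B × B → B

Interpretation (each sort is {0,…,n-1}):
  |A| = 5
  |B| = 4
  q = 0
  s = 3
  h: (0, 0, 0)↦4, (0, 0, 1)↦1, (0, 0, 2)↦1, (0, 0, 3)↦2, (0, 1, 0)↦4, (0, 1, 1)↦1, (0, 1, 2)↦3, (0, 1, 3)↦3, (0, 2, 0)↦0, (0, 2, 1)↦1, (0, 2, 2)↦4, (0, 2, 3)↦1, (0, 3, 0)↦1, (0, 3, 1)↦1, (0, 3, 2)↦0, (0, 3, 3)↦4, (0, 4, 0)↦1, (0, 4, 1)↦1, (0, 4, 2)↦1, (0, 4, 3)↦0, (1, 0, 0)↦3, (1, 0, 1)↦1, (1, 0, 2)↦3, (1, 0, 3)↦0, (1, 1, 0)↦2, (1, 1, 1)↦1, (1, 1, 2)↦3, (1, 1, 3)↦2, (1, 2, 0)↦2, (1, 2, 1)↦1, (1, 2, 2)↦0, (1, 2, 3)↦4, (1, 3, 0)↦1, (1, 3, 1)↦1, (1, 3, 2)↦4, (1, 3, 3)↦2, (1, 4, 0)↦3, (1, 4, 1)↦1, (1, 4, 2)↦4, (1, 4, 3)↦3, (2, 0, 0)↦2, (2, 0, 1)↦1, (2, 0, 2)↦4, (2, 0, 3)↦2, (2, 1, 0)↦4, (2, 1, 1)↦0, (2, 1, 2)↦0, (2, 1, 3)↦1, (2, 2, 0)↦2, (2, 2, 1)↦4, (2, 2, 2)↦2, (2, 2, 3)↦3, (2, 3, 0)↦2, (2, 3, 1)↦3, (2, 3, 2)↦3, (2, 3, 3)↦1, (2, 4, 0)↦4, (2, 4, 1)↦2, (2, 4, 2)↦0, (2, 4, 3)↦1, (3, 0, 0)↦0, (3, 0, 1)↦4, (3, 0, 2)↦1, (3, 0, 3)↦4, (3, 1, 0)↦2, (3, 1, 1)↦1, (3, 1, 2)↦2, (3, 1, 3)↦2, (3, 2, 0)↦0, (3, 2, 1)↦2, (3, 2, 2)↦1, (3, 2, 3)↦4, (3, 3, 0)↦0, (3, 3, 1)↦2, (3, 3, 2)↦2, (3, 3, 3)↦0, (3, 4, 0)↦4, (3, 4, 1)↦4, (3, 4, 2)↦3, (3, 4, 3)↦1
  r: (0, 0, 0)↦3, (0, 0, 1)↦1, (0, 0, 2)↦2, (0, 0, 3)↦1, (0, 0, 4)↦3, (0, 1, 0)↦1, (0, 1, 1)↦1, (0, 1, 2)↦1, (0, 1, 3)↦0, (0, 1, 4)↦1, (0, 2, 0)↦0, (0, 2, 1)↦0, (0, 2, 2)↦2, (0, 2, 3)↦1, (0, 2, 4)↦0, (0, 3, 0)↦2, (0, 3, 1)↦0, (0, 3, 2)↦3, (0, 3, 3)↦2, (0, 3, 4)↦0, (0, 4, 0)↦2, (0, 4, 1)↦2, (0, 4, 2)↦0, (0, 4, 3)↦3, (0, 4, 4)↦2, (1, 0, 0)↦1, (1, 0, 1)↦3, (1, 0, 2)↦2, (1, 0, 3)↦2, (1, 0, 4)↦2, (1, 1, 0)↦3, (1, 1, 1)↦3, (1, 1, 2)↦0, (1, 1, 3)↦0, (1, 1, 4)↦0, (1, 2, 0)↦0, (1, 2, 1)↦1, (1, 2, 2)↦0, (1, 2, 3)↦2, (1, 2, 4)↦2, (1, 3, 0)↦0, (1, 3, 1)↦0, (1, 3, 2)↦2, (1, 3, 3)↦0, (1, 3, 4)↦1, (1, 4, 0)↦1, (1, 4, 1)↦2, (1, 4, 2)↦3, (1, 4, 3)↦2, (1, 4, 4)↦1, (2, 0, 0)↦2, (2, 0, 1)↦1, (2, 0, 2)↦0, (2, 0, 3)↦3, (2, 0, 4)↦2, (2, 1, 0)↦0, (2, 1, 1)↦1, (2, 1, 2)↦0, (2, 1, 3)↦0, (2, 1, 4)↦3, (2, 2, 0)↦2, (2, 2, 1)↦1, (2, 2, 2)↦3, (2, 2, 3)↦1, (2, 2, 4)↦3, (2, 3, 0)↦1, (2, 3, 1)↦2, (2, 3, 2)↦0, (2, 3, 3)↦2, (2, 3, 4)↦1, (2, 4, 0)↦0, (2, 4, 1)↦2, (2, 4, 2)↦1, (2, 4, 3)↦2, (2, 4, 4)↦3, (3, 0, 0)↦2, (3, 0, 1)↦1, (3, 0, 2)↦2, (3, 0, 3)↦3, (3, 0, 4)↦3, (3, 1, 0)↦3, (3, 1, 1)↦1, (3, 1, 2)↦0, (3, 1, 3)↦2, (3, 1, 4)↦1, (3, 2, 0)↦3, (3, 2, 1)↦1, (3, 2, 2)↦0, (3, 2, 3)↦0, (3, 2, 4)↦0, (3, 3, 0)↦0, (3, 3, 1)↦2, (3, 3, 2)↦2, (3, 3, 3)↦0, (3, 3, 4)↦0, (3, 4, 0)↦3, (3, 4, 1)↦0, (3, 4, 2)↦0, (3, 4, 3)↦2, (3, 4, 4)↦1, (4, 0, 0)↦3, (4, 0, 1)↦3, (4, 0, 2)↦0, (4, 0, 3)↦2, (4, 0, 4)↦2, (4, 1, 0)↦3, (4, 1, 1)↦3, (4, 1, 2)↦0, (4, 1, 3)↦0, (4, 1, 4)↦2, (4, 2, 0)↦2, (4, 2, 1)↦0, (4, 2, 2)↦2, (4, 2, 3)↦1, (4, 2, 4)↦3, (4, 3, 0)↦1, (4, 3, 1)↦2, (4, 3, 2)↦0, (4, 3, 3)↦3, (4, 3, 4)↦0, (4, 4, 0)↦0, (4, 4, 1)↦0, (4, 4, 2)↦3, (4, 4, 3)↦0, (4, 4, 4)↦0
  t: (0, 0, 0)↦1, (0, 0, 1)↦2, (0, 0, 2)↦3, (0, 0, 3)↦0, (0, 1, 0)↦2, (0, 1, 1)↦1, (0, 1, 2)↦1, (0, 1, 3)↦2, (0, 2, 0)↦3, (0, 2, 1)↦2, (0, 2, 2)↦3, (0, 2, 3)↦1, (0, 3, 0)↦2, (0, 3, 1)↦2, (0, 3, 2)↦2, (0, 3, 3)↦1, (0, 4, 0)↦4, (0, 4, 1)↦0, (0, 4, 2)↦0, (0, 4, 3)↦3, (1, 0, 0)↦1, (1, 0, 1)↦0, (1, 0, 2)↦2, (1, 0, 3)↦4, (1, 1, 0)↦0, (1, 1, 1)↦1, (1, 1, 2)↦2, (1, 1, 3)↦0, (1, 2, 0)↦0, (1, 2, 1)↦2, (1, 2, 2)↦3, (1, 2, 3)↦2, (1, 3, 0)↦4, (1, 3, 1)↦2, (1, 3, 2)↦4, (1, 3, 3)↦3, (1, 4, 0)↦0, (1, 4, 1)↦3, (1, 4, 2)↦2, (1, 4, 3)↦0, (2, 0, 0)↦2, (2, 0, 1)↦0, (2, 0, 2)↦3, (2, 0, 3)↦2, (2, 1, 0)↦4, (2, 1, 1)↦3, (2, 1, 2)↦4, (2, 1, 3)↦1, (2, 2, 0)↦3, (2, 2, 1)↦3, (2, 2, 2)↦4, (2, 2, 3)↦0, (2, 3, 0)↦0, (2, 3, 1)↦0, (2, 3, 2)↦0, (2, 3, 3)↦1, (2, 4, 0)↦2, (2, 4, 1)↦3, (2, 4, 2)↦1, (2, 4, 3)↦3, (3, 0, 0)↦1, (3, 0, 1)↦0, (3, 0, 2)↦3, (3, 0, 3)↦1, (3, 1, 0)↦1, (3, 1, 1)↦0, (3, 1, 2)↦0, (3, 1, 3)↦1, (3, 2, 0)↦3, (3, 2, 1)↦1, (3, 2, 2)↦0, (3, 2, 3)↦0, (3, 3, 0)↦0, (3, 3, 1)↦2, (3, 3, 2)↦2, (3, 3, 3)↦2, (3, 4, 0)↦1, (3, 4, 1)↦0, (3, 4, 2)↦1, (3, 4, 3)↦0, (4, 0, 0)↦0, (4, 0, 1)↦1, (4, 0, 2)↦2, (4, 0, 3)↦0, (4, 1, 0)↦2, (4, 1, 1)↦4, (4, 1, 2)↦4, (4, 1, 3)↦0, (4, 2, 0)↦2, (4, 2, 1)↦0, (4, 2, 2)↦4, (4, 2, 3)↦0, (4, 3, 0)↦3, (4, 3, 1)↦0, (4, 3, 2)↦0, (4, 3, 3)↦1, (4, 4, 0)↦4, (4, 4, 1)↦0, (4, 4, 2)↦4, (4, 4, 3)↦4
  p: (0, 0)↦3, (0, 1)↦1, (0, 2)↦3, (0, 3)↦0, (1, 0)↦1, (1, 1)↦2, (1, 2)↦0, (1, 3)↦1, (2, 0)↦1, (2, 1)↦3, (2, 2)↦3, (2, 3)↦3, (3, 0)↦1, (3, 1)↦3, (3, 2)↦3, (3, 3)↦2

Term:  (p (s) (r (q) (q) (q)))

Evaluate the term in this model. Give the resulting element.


  s = 3
  q = 0
  q = 0
  q = 0
  (r (q) (q) (q)) = r(0, 0, 0) = 3
  (p (s) (r (q) (q) (q))) = p(3, 3) = 2

value = 2
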